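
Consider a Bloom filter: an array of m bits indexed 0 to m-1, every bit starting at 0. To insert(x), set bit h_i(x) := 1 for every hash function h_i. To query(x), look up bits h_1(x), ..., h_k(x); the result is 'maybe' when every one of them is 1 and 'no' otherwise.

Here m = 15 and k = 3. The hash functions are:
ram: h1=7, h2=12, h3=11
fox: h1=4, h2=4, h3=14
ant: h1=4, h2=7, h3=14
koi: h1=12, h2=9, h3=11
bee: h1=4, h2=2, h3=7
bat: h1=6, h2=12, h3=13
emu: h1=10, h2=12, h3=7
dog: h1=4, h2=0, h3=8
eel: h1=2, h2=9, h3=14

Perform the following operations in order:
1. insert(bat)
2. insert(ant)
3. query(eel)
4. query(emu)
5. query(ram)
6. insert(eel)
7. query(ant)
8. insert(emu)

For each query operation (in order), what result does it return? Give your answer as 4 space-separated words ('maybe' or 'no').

Answer: no no no maybe

Derivation:
Start: bits=000000000000000
Op 1: insert bat -> sets bits 6 12 13 -> bits=000000100000110
Op 2: insert ant -> sets bits 4 7 14 -> bits=000010110000111
Op 3: query eel -> checks bit2=0, bit9=0, bit14=1 (has a 0) -> no
Op 4: query emu -> checks bit7=1, bit10=0, bit12=1 (has a 0) -> no
Op 5: query ram -> checks bit7=1, bit11=0, bit12=1 (has a 0) -> no
Op 6: insert eel -> sets bits 2 9 14 -> bits=001010110100111
Op 7: query ant -> checks bit4=1, bit7=1, bit14=1 (all 1) -> maybe
Op 8: insert emu -> sets bits 7 10 12 -> bits=001010110110111
Query results in order: no no no maybe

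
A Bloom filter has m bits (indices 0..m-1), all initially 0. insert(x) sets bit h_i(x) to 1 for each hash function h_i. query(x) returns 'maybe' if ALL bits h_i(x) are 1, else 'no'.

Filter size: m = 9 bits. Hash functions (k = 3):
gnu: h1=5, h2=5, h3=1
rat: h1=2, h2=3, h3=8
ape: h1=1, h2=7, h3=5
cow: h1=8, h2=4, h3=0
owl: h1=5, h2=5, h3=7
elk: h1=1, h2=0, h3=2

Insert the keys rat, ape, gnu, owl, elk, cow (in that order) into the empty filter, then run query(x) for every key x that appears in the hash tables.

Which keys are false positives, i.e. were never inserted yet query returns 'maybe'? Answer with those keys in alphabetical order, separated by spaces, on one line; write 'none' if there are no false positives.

Answer: none

Derivation:
Start: bits=000000000
After insert 'rat': sets bits 2 3 8 -> bits=001100001
After insert 'ape': sets bits 1 5 7 -> bits=011101011
After insert 'gnu': sets bits 1 5 -> bits=011101011
After insert 'owl': sets bits 5 7 -> bits=011101011
After insert 'elk': sets bits 0 1 2 -> bits=111101011
After insert 'cow': sets bits 0 4 8 -> bits=111111011
Not inserted: (none) — query each against bits=111111011:
False positives (alphabetical): none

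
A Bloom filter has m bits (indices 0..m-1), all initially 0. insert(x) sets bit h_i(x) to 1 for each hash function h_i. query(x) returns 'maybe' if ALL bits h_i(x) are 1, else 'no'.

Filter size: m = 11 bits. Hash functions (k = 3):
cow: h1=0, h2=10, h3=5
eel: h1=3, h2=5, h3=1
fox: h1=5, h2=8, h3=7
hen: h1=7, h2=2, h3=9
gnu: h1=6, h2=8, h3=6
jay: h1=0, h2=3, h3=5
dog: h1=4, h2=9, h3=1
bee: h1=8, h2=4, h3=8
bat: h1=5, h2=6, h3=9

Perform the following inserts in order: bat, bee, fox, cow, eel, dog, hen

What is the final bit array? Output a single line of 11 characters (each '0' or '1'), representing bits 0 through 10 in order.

Answer: 11111111111

Derivation:
Start: bits=00000000000
After insert 'bat': sets bits 5 6 9 -> bits=00000110010
After insert 'bee': sets bits 4 8 -> bits=00001110110
After insert 'fox': sets bits 5 7 8 -> bits=00001111110
After insert 'cow': sets bits 0 5 10 -> bits=10001111111
After insert 'eel': sets bits 1 3 5 -> bits=11011111111
After insert 'dog': sets bits 1 4 9 -> bits=11011111111
After insert 'hen': sets bits 2 7 9 -> bits=11111111111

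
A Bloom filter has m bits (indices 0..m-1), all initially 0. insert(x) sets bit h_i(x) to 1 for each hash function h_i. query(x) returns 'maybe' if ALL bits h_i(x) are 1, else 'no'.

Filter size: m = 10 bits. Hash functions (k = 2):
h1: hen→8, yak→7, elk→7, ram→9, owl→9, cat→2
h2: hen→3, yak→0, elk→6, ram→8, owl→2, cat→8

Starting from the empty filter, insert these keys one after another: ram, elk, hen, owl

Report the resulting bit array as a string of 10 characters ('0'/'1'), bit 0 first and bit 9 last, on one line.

Answer: 0011001111

Derivation:
Start: bits=0000000000
After insert 'ram': sets bits 8 9 -> bits=0000000011
After insert 'elk': sets bits 6 7 -> bits=0000001111
After insert 'hen': sets bits 3 8 -> bits=0001001111
After insert 'owl': sets bits 2 9 -> bits=0011001111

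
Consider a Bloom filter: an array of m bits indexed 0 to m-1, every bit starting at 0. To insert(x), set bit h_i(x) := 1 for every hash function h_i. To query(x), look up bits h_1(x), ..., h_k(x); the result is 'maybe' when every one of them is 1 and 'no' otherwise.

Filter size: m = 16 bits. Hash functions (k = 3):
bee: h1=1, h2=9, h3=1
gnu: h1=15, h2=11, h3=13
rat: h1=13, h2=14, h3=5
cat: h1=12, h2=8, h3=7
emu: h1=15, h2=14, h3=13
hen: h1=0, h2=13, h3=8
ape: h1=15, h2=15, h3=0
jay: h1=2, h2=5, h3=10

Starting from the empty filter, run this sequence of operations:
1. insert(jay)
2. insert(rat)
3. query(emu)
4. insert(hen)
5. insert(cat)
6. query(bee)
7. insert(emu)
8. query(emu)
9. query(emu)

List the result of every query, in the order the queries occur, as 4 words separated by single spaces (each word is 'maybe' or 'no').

Answer: no no maybe maybe

Derivation:
Start: bits=0000000000000000
Op 1: insert jay -> sets bits 2 5 10 -> bits=0010010000100000
Op 2: insert rat -> sets bits 5 13 14 -> bits=0010010000100110
Op 3: query emu -> checks bit13=1, bit14=1, bit15=0 (has a 0) -> no
Op 4: insert hen -> sets bits 0 8 13 -> bits=1010010010100110
Op 5: insert cat -> sets bits 7 8 12 -> bits=1010010110101110
Op 6: query bee -> checks bit1=0, bit9=0 (has a 0) -> no
Op 7: insert emu -> sets bits 13 14 15 -> bits=1010010110101111
Op 8: query emu -> checks bit13=1, bit14=1, bit15=1 (all 1) -> maybe
Op 9: query emu -> checks bit13=1, bit14=1, bit15=1 (all 1) -> maybe
Query results in order: no no maybe maybe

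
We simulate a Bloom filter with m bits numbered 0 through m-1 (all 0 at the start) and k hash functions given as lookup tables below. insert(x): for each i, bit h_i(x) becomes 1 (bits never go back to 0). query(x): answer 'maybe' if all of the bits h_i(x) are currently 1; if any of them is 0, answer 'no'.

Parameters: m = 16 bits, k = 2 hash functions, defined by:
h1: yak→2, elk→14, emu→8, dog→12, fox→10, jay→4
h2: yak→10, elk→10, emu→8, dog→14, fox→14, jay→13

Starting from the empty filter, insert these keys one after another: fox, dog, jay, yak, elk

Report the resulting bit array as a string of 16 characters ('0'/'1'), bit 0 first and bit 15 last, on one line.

Answer: 0010100000101110

Derivation:
Start: bits=0000000000000000
After insert 'fox': sets bits 10 14 -> bits=0000000000100010
After insert 'dog': sets bits 12 14 -> bits=0000000000101010
After insert 'jay': sets bits 4 13 -> bits=0000100000101110
After insert 'yak': sets bits 2 10 -> bits=0010100000101110
After insert 'elk': sets bits 10 14 -> bits=0010100000101110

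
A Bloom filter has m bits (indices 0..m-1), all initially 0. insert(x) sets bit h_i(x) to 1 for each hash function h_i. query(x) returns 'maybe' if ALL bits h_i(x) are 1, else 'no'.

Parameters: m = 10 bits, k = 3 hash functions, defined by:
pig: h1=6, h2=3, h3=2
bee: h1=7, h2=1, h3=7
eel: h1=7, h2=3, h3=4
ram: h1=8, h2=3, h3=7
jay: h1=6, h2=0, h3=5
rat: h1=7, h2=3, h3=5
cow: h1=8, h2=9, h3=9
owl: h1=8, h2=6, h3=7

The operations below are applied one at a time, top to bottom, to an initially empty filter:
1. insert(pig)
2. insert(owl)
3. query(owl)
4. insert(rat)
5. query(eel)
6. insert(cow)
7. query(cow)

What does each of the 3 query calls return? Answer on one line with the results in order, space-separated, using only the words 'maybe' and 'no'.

Start: bits=0000000000
Op 1: insert pig -> sets bits 2 3 6 -> bits=0011001000
Op 2: insert owl -> sets bits 6 7 8 -> bits=0011001110
Op 3: query owl -> checks bit6=1, bit7=1, bit8=1 (all 1) -> maybe
Op 4: insert rat -> sets bits 3 5 7 -> bits=0011011110
Op 5: query eel -> checks bit3=1, bit4=0, bit7=1 (has a 0) -> no
Op 6: insert cow -> sets bits 8 9 -> bits=0011011111
Op 7: query cow -> checks bit8=1, bit9=1 (all 1) -> maybe
Query results in order: maybe no maybe

Answer: maybe no maybe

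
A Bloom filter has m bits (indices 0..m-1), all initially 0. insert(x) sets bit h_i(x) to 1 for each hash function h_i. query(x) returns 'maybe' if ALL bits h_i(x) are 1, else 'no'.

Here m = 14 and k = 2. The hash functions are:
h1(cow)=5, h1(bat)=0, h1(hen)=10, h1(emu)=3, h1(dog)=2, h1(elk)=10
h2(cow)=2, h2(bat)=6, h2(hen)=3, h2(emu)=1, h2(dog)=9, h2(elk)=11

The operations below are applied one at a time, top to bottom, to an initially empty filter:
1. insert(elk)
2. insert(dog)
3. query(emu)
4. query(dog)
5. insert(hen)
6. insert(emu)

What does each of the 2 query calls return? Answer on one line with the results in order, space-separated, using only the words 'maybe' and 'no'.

Start: bits=00000000000000
Op 1: insert elk -> sets bits 10 11 -> bits=00000000001100
Op 2: insert dog -> sets bits 2 9 -> bits=00100000011100
Op 3: query emu -> checks bit1=0, bit3=0 (has a 0) -> no
Op 4: query dog -> checks bit2=1, bit9=1 (all 1) -> maybe
Op 5: insert hen -> sets bits 3 10 -> bits=00110000011100
Op 6: insert emu -> sets bits 1 3 -> bits=01110000011100
Query results in order: no maybe

Answer: no maybe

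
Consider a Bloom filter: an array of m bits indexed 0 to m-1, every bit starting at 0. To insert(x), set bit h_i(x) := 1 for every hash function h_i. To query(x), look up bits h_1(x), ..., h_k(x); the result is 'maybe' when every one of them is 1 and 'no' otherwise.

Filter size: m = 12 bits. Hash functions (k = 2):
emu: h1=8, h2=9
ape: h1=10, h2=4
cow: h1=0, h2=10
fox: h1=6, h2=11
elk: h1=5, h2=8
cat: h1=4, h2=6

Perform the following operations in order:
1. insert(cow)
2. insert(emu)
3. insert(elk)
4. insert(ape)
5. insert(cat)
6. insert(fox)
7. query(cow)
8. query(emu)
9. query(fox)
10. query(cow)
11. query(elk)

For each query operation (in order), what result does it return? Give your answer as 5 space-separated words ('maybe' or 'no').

Start: bits=000000000000
Op 1: insert cow -> sets bits 0 10 -> bits=100000000010
Op 2: insert emu -> sets bits 8 9 -> bits=100000001110
Op 3: insert elk -> sets bits 5 8 -> bits=100001001110
Op 4: insert ape -> sets bits 4 10 -> bits=100011001110
Op 5: insert cat -> sets bits 4 6 -> bits=100011101110
Op 6: insert fox -> sets bits 6 11 -> bits=100011101111
Op 7: query cow -> checks bit0=1, bit10=1 (all 1) -> maybe
Op 8: query emu -> checks bit8=1, bit9=1 (all 1) -> maybe
Op 9: query fox -> checks bit6=1, bit11=1 (all 1) -> maybe
Op 10: query cow -> checks bit0=1, bit10=1 (all 1) -> maybe
Op 11: query elk -> checks bit5=1, bit8=1 (all 1) -> maybe
Query results in order: maybe maybe maybe maybe maybe

Answer: maybe maybe maybe maybe maybe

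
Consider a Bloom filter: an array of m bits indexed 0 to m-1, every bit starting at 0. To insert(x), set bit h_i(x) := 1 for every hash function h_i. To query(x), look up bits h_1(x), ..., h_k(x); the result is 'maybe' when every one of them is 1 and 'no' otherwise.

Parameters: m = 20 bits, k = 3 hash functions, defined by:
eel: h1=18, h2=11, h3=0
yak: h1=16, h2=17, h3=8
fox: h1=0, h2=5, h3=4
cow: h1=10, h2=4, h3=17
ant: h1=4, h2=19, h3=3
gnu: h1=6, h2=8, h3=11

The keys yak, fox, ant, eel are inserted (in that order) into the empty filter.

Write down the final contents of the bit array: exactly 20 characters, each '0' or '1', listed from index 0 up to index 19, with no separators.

Answer: 10011100100100001111

Derivation:
Start: bits=00000000000000000000
After insert 'yak': sets bits 8 16 17 -> bits=00000000100000001100
After insert 'fox': sets bits 0 4 5 -> bits=10001100100000001100
After insert 'ant': sets bits 3 4 19 -> bits=10011100100000001101
After insert 'eel': sets bits 0 11 18 -> bits=10011100100100001111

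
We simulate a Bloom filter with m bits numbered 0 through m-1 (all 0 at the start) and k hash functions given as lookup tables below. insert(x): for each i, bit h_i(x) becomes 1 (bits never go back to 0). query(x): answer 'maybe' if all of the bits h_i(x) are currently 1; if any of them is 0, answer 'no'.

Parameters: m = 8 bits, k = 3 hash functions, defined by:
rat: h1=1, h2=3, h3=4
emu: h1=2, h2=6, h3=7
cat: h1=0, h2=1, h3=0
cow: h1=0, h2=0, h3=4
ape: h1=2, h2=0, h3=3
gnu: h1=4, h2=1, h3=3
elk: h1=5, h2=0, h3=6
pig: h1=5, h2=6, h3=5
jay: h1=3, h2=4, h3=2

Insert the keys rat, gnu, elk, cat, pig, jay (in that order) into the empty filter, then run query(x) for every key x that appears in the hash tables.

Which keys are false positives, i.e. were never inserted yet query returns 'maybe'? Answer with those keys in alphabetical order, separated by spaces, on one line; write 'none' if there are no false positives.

Start: bits=00000000
After insert 'rat': sets bits 1 3 4 -> bits=01011000
After insert 'gnu': sets bits 1 3 4 -> bits=01011000
After insert 'elk': sets bits 0 5 6 -> bits=11011110
After insert 'cat': sets bits 0 1 -> bits=11011110
After insert 'pig': sets bits 5 6 -> bits=11011110
After insert 'jay': sets bits 2 3 4 -> bits=11111110
Not inserted: ape cow emu — query each against bits=11111110:
query ape: checks bit0=1, bit2=1, bit3=1 (all 1) -> maybe => FALSE POSITIVE
query cow: checks bit0=1, bit4=1 (all 1) -> maybe => FALSE POSITIVE
query emu: checks bit2=1, bit6=1, bit7=0 (has a 0) -> no => not a false positive
False positives (alphabetical): ape cow

Answer: ape cow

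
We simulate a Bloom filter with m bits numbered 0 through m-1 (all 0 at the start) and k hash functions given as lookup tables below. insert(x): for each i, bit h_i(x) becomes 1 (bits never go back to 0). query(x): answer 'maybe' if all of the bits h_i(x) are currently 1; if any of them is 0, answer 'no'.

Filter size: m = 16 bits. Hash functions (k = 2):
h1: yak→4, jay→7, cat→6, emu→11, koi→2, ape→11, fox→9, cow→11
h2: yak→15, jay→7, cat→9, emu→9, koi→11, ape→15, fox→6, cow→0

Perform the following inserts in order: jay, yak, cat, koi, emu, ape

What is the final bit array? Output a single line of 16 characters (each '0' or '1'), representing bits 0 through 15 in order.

Answer: 0010101101010001

Derivation:
Start: bits=0000000000000000
After insert 'jay': sets bits 7 -> bits=0000000100000000
After insert 'yak': sets bits 4 15 -> bits=0000100100000001
After insert 'cat': sets bits 6 9 -> bits=0000101101000001
After insert 'koi': sets bits 2 11 -> bits=0010101101010001
After insert 'emu': sets bits 9 11 -> bits=0010101101010001
After insert 'ape': sets bits 11 15 -> bits=0010101101010001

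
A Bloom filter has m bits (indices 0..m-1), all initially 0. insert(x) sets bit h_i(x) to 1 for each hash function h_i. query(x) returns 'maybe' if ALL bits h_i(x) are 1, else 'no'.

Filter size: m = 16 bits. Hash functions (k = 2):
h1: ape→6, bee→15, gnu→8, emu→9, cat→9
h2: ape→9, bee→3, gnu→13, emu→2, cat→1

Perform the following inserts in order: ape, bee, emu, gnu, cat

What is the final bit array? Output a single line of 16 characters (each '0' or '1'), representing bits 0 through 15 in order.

Start: bits=0000000000000000
After insert 'ape': sets bits 6 9 -> bits=0000001001000000
After insert 'bee': sets bits 3 15 -> bits=0001001001000001
After insert 'emu': sets bits 2 9 -> bits=0011001001000001
After insert 'gnu': sets bits 8 13 -> bits=0011001011000101
After insert 'cat': sets bits 1 9 -> bits=0111001011000101

Answer: 0111001011000101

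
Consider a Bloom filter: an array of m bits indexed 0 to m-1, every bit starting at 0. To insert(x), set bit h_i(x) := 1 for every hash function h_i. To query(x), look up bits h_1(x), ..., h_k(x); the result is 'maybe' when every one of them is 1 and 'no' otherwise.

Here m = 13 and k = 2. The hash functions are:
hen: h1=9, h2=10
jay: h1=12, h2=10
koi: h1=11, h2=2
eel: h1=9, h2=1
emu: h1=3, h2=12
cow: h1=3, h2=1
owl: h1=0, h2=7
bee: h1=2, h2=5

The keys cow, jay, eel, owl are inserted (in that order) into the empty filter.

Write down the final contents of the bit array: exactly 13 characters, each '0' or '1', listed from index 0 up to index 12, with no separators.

Answer: 1101000101101

Derivation:
Start: bits=0000000000000
After insert 'cow': sets bits 1 3 -> bits=0101000000000
After insert 'jay': sets bits 10 12 -> bits=0101000000101
After insert 'eel': sets bits 1 9 -> bits=0101000001101
After insert 'owl': sets bits 0 7 -> bits=1101000101101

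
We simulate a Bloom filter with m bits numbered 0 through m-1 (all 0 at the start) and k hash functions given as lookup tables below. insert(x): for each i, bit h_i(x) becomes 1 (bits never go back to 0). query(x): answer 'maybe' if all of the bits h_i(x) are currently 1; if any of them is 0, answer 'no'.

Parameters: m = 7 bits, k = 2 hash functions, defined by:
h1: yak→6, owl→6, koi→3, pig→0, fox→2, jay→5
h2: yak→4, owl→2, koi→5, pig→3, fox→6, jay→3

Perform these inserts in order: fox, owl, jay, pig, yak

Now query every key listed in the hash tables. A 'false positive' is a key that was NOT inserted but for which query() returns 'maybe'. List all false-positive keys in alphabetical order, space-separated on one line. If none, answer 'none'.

Answer: koi

Derivation:
Start: bits=0000000
After insert 'fox': sets bits 2 6 -> bits=0010001
After insert 'owl': sets bits 2 6 -> bits=0010001
After insert 'jay': sets bits 3 5 -> bits=0011011
After insert 'pig': sets bits 0 3 -> bits=1011011
After insert 'yak': sets bits 4 6 -> bits=1011111
Not inserted: koi — query each against bits=1011111:
query koi: checks bit3=1, bit5=1 (all 1) -> maybe => FALSE POSITIVE
False positives (alphabetical): koi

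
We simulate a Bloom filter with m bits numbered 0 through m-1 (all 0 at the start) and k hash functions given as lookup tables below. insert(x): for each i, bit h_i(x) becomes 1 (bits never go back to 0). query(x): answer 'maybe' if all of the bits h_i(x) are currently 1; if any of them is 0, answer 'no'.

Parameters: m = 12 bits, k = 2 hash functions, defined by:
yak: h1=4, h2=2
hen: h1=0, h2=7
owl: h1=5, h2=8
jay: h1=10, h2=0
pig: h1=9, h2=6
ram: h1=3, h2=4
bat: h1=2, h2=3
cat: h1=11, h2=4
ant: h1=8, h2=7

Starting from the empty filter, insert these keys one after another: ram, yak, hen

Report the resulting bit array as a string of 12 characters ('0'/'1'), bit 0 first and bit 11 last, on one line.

Start: bits=000000000000
After insert 'ram': sets bits 3 4 -> bits=000110000000
After insert 'yak': sets bits 2 4 -> bits=001110000000
After insert 'hen': sets bits 0 7 -> bits=101110010000

Answer: 101110010000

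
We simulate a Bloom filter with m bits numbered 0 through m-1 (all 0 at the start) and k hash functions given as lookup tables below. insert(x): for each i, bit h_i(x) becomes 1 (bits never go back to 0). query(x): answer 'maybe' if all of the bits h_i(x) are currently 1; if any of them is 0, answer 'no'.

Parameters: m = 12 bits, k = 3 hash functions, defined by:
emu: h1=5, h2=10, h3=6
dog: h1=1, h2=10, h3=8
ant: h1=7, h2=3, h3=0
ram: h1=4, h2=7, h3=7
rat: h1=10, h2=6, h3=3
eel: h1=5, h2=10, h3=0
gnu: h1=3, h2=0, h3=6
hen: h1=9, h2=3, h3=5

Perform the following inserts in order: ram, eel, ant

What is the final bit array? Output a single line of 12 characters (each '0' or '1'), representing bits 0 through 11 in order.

Start: bits=000000000000
After insert 'ram': sets bits 4 7 -> bits=000010010000
After insert 'eel': sets bits 0 5 10 -> bits=100011010010
After insert 'ant': sets bits 0 3 7 -> bits=100111010010

Answer: 100111010010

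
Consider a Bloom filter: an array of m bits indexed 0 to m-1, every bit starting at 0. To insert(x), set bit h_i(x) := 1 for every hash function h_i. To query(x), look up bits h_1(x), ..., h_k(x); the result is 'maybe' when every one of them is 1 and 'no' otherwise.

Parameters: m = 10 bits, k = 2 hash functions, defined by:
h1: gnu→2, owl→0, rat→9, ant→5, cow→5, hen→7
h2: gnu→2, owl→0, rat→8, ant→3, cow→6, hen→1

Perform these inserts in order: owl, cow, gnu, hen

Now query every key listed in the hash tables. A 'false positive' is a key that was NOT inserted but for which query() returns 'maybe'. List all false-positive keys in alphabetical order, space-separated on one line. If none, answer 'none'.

Start: bits=0000000000
After insert 'owl': sets bits 0 -> bits=1000000000
After insert 'cow': sets bits 5 6 -> bits=1000011000
After insert 'gnu': sets bits 2 -> bits=1010011000
After insert 'hen': sets bits 1 7 -> bits=1110011100
Not inserted: ant rat — query each against bits=1110011100:
query ant: checks bit3=0, bit5=1 (has a 0) -> no => not a false positive
query rat: checks bit8=0, bit9=0 (has a 0) -> no => not a false positive
False positives (alphabetical): none

Answer: none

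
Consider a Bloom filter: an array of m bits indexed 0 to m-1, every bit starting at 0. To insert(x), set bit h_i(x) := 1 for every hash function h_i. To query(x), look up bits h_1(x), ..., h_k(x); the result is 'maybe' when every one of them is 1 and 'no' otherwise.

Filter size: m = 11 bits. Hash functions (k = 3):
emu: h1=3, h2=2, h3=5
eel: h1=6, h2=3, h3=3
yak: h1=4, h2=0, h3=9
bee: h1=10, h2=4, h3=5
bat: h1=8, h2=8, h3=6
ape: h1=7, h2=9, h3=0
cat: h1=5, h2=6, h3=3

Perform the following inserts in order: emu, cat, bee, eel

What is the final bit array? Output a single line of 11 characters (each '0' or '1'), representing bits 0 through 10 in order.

Answer: 00111110001

Derivation:
Start: bits=00000000000
After insert 'emu': sets bits 2 3 5 -> bits=00110100000
After insert 'cat': sets bits 3 5 6 -> bits=00110110000
After insert 'bee': sets bits 4 5 10 -> bits=00111110001
After insert 'eel': sets bits 3 6 -> bits=00111110001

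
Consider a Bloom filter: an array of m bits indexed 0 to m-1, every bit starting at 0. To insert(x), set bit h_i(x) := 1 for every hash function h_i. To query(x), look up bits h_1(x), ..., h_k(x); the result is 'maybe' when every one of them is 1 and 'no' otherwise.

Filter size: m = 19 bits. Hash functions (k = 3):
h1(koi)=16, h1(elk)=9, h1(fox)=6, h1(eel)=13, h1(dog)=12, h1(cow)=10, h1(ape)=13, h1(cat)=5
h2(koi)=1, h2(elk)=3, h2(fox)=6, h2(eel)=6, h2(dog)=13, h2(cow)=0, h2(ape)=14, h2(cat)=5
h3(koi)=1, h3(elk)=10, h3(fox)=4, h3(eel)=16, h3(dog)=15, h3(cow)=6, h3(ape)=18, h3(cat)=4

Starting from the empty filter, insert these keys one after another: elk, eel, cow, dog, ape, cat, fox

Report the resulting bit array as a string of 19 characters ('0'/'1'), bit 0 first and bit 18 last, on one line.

Answer: 1001111001101111101

Derivation:
Start: bits=0000000000000000000
After insert 'elk': sets bits 3 9 10 -> bits=0001000001100000000
After insert 'eel': sets bits 6 13 16 -> bits=0001001001100100100
After insert 'cow': sets bits 0 6 10 -> bits=1001001001100100100
After insert 'dog': sets bits 12 13 15 -> bits=1001001001101101100
After insert 'ape': sets bits 13 14 18 -> bits=1001001001101111101
After insert 'cat': sets bits 4 5 -> bits=1001111001101111101
After insert 'fox': sets bits 4 6 -> bits=1001111001101111101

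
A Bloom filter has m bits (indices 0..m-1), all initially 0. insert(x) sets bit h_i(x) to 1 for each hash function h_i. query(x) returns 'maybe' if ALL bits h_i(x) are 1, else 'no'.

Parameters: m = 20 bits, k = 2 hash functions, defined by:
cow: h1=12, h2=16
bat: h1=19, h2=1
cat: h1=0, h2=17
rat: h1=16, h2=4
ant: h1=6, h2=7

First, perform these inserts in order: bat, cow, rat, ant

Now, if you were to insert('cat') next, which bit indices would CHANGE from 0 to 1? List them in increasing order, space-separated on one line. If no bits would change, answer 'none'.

Start: bits=00000000000000000000
After insert 'bat': sets bits 1 19 -> bits=01000000000000000001
After insert 'cow': sets bits 12 16 -> bits=01000000000010001001
After insert 'rat': sets bits 4 16 -> bits=01001000000010001001
After insert 'ant': sets bits 6 7 -> bits=01001011000010001001
insert 'cat' would touch bits 0 17; currently bit0=0, bit17=0
Bits that are 0 among those (would change 0->1): 0 17

Answer: 0 17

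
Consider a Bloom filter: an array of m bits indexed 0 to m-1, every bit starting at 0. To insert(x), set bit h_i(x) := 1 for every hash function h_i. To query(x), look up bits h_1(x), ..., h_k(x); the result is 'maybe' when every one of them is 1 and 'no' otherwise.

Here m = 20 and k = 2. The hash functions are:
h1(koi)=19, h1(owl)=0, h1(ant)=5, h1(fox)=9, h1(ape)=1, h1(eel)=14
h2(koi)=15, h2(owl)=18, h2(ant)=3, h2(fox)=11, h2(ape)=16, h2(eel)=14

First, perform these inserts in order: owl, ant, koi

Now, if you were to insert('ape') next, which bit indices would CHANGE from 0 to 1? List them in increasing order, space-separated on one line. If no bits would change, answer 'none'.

Answer: 1 16

Derivation:
Start: bits=00000000000000000000
After insert 'owl': sets bits 0 18 -> bits=10000000000000000010
After insert 'ant': sets bits 3 5 -> bits=10010100000000000010
After insert 'koi': sets bits 15 19 -> bits=10010100000000010011
insert 'ape' would touch bits 1 16; currently bit1=0, bit16=0
Bits that are 0 among those (would change 0->1): 1 16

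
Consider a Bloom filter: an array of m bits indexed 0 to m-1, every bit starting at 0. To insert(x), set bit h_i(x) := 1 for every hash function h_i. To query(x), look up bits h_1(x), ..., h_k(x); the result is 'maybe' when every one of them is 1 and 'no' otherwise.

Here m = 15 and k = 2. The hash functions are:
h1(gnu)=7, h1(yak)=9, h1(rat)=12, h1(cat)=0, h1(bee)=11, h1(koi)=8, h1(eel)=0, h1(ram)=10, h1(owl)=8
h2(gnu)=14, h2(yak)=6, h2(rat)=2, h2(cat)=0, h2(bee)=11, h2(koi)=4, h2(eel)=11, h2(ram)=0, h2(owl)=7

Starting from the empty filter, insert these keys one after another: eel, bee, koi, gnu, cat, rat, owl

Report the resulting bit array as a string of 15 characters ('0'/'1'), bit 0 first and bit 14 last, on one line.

Start: bits=000000000000000
After insert 'eel': sets bits 0 11 -> bits=100000000001000
After insert 'bee': sets bits 11 -> bits=100000000001000
After insert 'koi': sets bits 4 8 -> bits=100010001001000
After insert 'gnu': sets bits 7 14 -> bits=100010011001001
After insert 'cat': sets bits 0 -> bits=100010011001001
After insert 'rat': sets bits 2 12 -> bits=101010011001101
After insert 'owl': sets bits 7 8 -> bits=101010011001101

Answer: 101010011001101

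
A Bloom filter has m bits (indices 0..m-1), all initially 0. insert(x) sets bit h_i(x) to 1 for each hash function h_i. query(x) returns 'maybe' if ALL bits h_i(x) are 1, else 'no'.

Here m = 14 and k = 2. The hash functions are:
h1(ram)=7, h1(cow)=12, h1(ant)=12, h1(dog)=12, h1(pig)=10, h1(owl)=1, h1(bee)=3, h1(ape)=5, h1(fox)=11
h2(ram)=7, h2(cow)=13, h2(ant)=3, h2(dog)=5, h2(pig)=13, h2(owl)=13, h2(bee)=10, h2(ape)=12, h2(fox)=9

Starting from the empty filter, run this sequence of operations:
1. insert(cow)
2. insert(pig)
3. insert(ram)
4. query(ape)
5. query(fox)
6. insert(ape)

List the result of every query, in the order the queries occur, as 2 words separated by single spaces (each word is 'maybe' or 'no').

Answer: no no

Derivation:
Start: bits=00000000000000
Op 1: insert cow -> sets bits 12 13 -> bits=00000000000011
Op 2: insert pig -> sets bits 10 13 -> bits=00000000001011
Op 3: insert ram -> sets bits 7 -> bits=00000001001011
Op 4: query ape -> checks bit5=0, bit12=1 (has a 0) -> no
Op 5: query fox -> checks bit9=0, bit11=0 (has a 0) -> no
Op 6: insert ape -> sets bits 5 12 -> bits=00000101001011
Query results in order: no no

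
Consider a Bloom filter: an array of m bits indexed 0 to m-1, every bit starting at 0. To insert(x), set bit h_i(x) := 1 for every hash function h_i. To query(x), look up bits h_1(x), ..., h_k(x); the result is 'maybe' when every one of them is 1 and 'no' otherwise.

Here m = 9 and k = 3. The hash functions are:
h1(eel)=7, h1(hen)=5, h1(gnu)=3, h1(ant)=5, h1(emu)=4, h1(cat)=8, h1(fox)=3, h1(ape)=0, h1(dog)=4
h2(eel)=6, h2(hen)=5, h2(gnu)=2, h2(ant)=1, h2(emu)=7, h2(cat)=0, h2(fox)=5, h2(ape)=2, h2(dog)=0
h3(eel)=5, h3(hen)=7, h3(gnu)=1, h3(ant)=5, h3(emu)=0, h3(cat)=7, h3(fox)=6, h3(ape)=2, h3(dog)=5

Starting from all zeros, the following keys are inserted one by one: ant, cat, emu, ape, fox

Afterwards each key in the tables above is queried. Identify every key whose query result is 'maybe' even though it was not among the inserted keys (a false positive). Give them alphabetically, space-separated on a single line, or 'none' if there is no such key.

Start: bits=000000000
After insert 'ant': sets bits 1 5 -> bits=010001000
After insert 'cat': sets bits 0 7 8 -> bits=110001011
After insert 'emu': sets bits 0 4 7 -> bits=110011011
After insert 'ape': sets bits 0 2 -> bits=111011011
After insert 'fox': sets bits 3 5 6 -> bits=111111111
Not inserted: dog eel gnu hen — query each against bits=111111111:
query dog: checks bit0=1, bit4=1, bit5=1 (all 1) -> maybe => FALSE POSITIVE
query eel: checks bit5=1, bit6=1, bit7=1 (all 1) -> maybe => FALSE POSITIVE
query gnu: checks bit1=1, bit2=1, bit3=1 (all 1) -> maybe => FALSE POSITIVE
query hen: checks bit5=1, bit7=1 (all 1) -> maybe => FALSE POSITIVE
False positives (alphabetical): dog eel gnu hen

Answer: dog eel gnu hen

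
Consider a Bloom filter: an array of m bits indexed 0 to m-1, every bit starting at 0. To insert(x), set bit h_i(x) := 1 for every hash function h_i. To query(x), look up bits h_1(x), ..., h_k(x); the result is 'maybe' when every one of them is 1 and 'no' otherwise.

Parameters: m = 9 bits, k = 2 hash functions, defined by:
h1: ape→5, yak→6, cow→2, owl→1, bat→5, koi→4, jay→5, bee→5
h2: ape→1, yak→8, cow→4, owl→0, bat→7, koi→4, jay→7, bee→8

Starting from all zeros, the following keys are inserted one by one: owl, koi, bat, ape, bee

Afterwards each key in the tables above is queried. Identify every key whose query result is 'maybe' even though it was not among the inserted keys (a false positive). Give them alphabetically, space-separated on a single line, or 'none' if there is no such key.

Start: bits=000000000
After insert 'owl': sets bits 0 1 -> bits=110000000
After insert 'koi': sets bits 4 -> bits=110010000
After insert 'bat': sets bits 5 7 -> bits=110011010
After insert 'ape': sets bits 1 5 -> bits=110011010
After insert 'bee': sets bits 5 8 -> bits=110011011
Not inserted: cow jay yak — query each against bits=110011011:
query cow: checks bit2=0, bit4=1 (has a 0) -> no => not a false positive
query jay: checks bit5=1, bit7=1 (all 1) -> maybe => FALSE POSITIVE
query yak: checks bit6=0, bit8=1 (has a 0) -> no => not a false positive
False positives (alphabetical): jay

Answer: jay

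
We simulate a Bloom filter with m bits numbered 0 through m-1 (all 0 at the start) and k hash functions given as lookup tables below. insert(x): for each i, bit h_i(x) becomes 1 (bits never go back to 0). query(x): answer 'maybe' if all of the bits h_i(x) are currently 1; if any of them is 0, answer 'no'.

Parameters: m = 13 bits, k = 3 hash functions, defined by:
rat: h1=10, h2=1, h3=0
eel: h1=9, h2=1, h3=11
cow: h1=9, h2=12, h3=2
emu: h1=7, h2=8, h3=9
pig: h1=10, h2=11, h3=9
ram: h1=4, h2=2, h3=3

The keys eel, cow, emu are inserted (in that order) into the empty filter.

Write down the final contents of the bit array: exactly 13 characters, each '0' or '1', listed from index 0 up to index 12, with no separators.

Start: bits=0000000000000
After insert 'eel': sets bits 1 9 11 -> bits=0100000001010
After insert 'cow': sets bits 2 9 12 -> bits=0110000001011
After insert 'emu': sets bits 7 8 9 -> bits=0110000111011

Answer: 0110000111011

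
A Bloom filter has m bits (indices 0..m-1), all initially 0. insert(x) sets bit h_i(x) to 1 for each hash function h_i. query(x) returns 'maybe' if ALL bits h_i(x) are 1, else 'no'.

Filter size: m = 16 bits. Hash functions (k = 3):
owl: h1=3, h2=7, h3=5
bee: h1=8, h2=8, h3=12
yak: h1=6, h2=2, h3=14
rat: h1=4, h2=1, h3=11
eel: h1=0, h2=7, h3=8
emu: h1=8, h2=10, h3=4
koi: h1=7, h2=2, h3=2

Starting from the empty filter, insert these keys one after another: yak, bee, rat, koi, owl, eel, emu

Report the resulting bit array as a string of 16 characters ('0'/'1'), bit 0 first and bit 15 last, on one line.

Answer: 1111111110111010

Derivation:
Start: bits=0000000000000000
After insert 'yak': sets bits 2 6 14 -> bits=0010001000000010
After insert 'bee': sets bits 8 12 -> bits=0010001010001010
After insert 'rat': sets bits 1 4 11 -> bits=0110101010011010
After insert 'koi': sets bits 2 7 -> bits=0110101110011010
After insert 'owl': sets bits 3 5 7 -> bits=0111111110011010
After insert 'eel': sets bits 0 7 8 -> bits=1111111110011010
After insert 'emu': sets bits 4 8 10 -> bits=1111111110111010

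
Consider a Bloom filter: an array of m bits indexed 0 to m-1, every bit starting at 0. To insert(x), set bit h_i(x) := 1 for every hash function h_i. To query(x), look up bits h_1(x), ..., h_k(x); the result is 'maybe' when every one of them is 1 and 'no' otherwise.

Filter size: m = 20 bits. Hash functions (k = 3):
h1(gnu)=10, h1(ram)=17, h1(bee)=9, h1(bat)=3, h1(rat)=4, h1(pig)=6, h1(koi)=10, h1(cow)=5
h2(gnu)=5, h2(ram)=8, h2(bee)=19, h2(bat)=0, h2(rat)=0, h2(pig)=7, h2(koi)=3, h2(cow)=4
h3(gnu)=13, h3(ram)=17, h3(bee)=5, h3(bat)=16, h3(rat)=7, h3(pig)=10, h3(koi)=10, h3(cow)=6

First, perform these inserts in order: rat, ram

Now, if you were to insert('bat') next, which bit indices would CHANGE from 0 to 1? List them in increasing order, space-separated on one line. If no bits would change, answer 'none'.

Answer: 3 16

Derivation:
Start: bits=00000000000000000000
After insert 'rat': sets bits 0 4 7 -> bits=10001001000000000000
After insert 'ram': sets bits 8 17 -> bits=10001001100000000100
insert 'bat' would touch bits 0 3 16; currently bit0=1, bit3=0, bit16=0
Bits that are 0 among those (would change 0->1): 3 16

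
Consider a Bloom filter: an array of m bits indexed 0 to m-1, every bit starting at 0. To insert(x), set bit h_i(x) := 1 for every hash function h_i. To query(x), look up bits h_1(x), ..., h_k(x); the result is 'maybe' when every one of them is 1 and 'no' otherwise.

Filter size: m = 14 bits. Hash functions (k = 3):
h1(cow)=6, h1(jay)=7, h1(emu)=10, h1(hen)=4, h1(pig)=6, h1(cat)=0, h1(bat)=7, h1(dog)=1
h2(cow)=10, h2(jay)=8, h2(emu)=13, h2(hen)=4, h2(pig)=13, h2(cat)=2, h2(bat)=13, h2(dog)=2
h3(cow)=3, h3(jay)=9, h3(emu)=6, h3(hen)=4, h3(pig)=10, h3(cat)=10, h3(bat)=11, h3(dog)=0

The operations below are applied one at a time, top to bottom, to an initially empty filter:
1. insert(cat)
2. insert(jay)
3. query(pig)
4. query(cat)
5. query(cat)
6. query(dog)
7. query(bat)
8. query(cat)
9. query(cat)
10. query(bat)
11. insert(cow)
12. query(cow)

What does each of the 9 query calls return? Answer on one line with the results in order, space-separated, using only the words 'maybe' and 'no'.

Start: bits=00000000000000
Op 1: insert cat -> sets bits 0 2 10 -> bits=10100000001000
Op 2: insert jay -> sets bits 7 8 9 -> bits=10100001111000
Op 3: query pig -> checks bit6=0, bit10=1, bit13=0 (has a 0) -> no
Op 4: query cat -> checks bit0=1, bit2=1, bit10=1 (all 1) -> maybe
Op 5: query cat -> checks bit0=1, bit2=1, bit10=1 (all 1) -> maybe
Op 6: query dog -> checks bit0=1, bit1=0, bit2=1 (has a 0) -> no
Op 7: query bat -> checks bit7=1, bit11=0, bit13=0 (has a 0) -> no
Op 8: query cat -> checks bit0=1, bit2=1, bit10=1 (all 1) -> maybe
Op 9: query cat -> checks bit0=1, bit2=1, bit10=1 (all 1) -> maybe
Op 10: query bat -> checks bit7=1, bit11=0, bit13=0 (has a 0) -> no
Op 11: insert cow -> sets bits 3 6 10 -> bits=10110011111000
Op 12: query cow -> checks bit3=1, bit6=1, bit10=1 (all 1) -> maybe
Query results in order: no maybe maybe no no maybe maybe no maybe

Answer: no maybe maybe no no maybe maybe no maybe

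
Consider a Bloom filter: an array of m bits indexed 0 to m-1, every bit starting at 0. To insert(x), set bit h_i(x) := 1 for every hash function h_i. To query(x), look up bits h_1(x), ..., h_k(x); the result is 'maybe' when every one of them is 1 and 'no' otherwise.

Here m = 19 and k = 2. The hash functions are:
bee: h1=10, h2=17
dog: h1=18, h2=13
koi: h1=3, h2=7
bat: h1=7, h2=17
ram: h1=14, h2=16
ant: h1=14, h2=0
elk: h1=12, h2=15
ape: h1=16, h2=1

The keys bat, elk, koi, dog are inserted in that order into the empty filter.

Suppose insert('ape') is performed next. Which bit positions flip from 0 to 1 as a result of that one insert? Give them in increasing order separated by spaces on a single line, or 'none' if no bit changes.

Start: bits=0000000000000000000
After insert 'bat': sets bits 7 17 -> bits=0000000100000000010
After insert 'elk': sets bits 12 15 -> bits=0000000100001001010
After insert 'koi': sets bits 3 7 -> bits=0001000100001001010
After insert 'dog': sets bits 13 18 -> bits=0001000100001101011
insert 'ape' would touch bits 1 16; currently bit1=0, bit16=0
Bits that are 0 among those (would change 0->1): 1 16

Answer: 1 16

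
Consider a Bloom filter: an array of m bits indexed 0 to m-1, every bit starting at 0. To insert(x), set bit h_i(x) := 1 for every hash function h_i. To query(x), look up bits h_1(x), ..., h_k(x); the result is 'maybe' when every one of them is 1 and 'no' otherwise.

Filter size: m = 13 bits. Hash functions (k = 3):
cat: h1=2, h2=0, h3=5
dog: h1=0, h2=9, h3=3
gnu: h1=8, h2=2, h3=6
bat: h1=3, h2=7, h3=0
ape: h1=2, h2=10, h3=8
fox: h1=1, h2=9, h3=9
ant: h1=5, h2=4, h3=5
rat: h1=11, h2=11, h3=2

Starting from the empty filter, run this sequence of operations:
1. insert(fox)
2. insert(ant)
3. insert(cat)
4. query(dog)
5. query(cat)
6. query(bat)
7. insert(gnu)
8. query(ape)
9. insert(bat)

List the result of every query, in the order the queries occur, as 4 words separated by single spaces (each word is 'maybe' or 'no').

Answer: no maybe no no

Derivation:
Start: bits=0000000000000
Op 1: insert fox -> sets bits 1 9 -> bits=0100000001000
Op 2: insert ant -> sets bits 4 5 -> bits=0100110001000
Op 3: insert cat -> sets bits 0 2 5 -> bits=1110110001000
Op 4: query dog -> checks bit0=1, bit3=0, bit9=1 (has a 0) -> no
Op 5: query cat -> checks bit0=1, bit2=1, bit5=1 (all 1) -> maybe
Op 6: query bat -> checks bit0=1, bit3=0, bit7=0 (has a 0) -> no
Op 7: insert gnu -> sets bits 2 6 8 -> bits=1110111011000
Op 8: query ape -> checks bit2=1, bit8=1, bit10=0 (has a 0) -> no
Op 9: insert bat -> sets bits 0 3 7 -> bits=1111111111000
Query results in order: no maybe no no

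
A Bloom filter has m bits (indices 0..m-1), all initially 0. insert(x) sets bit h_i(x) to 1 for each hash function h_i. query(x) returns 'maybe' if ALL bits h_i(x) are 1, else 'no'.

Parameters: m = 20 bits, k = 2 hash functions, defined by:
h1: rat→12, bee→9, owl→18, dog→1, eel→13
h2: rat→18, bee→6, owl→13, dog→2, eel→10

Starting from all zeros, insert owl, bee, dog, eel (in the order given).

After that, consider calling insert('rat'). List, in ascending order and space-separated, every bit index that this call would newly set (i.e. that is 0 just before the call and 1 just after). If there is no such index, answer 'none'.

Start: bits=00000000000000000000
After insert 'owl': sets bits 13 18 -> bits=00000000000001000010
After insert 'bee': sets bits 6 9 -> bits=00000010010001000010
After insert 'dog': sets bits 1 2 -> bits=01100010010001000010
After insert 'eel': sets bits 10 13 -> bits=01100010011001000010
insert 'rat' would touch bits 12 18; currently bit12=0, bit18=1
Bits that are 0 among those (would change 0->1): 12

Answer: 12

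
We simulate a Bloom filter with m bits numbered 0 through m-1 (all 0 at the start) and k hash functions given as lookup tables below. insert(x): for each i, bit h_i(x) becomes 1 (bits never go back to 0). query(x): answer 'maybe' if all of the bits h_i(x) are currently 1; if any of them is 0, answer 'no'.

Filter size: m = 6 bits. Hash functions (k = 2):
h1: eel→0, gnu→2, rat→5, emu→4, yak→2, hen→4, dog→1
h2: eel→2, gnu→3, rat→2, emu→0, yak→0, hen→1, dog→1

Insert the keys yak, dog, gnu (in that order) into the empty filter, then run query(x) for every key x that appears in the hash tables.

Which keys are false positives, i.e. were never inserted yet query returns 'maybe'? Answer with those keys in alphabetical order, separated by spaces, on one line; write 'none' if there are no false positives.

Start: bits=000000
After insert 'yak': sets bits 0 2 -> bits=101000
After insert 'dog': sets bits 1 -> bits=111000
After insert 'gnu': sets bits 2 3 -> bits=111100
Not inserted: eel emu hen rat — query each against bits=111100:
query eel: checks bit0=1, bit2=1 (all 1) -> maybe => FALSE POSITIVE
query emu: checks bit0=1, bit4=0 (has a 0) -> no => not a false positive
query hen: checks bit1=1, bit4=0 (has a 0) -> no => not a false positive
query rat: checks bit2=1, bit5=0 (has a 0) -> no => not a false positive
False positives (alphabetical): eel

Answer: eel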